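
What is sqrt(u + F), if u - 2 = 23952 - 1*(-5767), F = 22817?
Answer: sqrt(52538) ≈ 229.21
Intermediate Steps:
u = 29721 (u = 2 + (23952 - 1*(-5767)) = 2 + (23952 + 5767) = 2 + 29719 = 29721)
sqrt(u + F) = sqrt(29721 + 22817) = sqrt(52538)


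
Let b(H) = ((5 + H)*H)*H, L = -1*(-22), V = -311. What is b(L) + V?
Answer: 12757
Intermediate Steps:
L = 22
b(H) = H²*(5 + H) (b(H) = (H*(5 + H))*H = H²*(5 + H))
b(L) + V = 22²*(5 + 22) - 311 = 484*27 - 311 = 13068 - 311 = 12757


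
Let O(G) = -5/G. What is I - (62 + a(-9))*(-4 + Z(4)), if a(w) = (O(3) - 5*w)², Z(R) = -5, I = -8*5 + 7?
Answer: 17425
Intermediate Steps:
I = -33 (I = -40 + 7 = -33)
a(w) = (-5/3 - 5*w)²
I - (62 + a(-9))*(-4 + Z(4)) = -33 - (62 + 25*(1 + 3*(-9))²/9)*(-4 - 5) = -33 - (62 + 25*(1 - 27)²/9)*(-9) = -33 - (62 + (25/9)*(-26)²)*(-9) = -33 - (62 + (25/9)*676)*(-9) = -33 - (62 + 16900/9)*(-9) = -33 - 17458*(-9)/9 = -33 - 1*(-17458) = -33 + 17458 = 17425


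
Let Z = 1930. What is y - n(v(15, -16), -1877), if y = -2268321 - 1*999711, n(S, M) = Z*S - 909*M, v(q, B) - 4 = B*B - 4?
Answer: -5468305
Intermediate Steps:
v(q, B) = B² (v(q, B) = 4 + (B*B - 4) = 4 + (B² - 4) = 4 + (-4 + B²) = B²)
n(S, M) = -909*M + 1930*S (n(S, M) = 1930*S - 909*M = -909*M + 1930*S)
y = -3268032 (y = -2268321 - 999711 = -3268032)
y - n(v(15, -16), -1877) = -3268032 - (-909*(-1877) + 1930*(-16)²) = -3268032 - (1706193 + 1930*256) = -3268032 - (1706193 + 494080) = -3268032 - 1*2200273 = -3268032 - 2200273 = -5468305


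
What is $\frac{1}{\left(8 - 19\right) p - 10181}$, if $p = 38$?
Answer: $- \frac{1}{10599} \approx -9.4349 \cdot 10^{-5}$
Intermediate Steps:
$\frac{1}{\left(8 - 19\right) p - 10181} = \frac{1}{\left(8 - 19\right) 38 - 10181} = \frac{1}{\left(-11\right) 38 - 10181} = \frac{1}{-418 - 10181} = \frac{1}{-10599} = - \frac{1}{10599}$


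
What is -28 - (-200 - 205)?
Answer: 377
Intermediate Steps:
-28 - (-200 - 205) = -28 - 1*(-405) = -28 + 405 = 377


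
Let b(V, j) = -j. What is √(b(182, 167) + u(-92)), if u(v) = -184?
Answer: 3*I*√39 ≈ 18.735*I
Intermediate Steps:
√(b(182, 167) + u(-92)) = √(-1*167 - 184) = √(-167 - 184) = √(-351) = 3*I*√39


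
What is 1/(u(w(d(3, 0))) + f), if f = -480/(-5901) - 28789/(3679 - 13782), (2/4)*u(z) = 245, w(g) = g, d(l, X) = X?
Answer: 19872601/9795818933 ≈ 0.0020287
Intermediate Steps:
u(z) = 490 (u(z) = 2*245 = 490)
f = 58244443/19872601 (f = -480*(-1/5901) - 28789/(-10103) = 160/1967 - 28789*(-1/10103) = 160/1967 + 28789/10103 = 58244443/19872601 ≈ 2.9309)
1/(u(w(d(3, 0))) + f) = 1/(490 + 58244443/19872601) = 1/(9795818933/19872601) = 19872601/9795818933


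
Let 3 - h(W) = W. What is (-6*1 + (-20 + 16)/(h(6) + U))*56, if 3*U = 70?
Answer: -21168/61 ≈ -347.02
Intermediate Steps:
U = 70/3 (U = (1/3)*70 = 70/3 ≈ 23.333)
h(W) = 3 - W
(-6*1 + (-20 + 16)/(h(6) + U))*56 = (-6*1 + (-20 + 16)/((3 - 1*6) + 70/3))*56 = (-6 - 4/((3 - 6) + 70/3))*56 = (-6 - 4/(-3 + 70/3))*56 = (-6 - 4/61/3)*56 = (-6 - 4*3/61)*56 = (-6 - 12/61)*56 = -378/61*56 = -21168/61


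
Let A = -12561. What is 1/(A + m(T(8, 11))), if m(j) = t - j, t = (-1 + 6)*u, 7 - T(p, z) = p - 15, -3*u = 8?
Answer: -3/37765 ≈ -7.9439e-5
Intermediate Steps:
u = -8/3 (u = -⅓*8 = -8/3 ≈ -2.6667)
T(p, z) = 22 - p (T(p, z) = 7 - (p - 15) = 7 - (-15 + p) = 7 + (15 - p) = 22 - p)
t = -40/3 (t = (-1 + 6)*(-8/3) = 5*(-8/3) = -40/3 ≈ -13.333)
m(j) = -40/3 - j
1/(A + m(T(8, 11))) = 1/(-12561 + (-40/3 - (22 - 1*8))) = 1/(-12561 + (-40/3 - (22 - 8))) = 1/(-12561 + (-40/3 - 1*14)) = 1/(-12561 + (-40/3 - 14)) = 1/(-12561 - 82/3) = 1/(-37765/3) = -3/37765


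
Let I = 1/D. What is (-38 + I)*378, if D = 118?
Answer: -847287/59 ≈ -14361.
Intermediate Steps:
I = 1/118 ≈ 0.0084746
(-38 + I)*378 = (-38 + 1/118)*378 = -4483/118*378 = -847287/59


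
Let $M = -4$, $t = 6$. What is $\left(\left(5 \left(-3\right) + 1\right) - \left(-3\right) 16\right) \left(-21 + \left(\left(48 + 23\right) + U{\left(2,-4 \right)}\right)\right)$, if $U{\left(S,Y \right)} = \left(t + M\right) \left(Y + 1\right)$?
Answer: $1496$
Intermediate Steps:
$U{\left(S,Y \right)} = 2 + 2 Y$ ($U{\left(S,Y \right)} = \left(6 - 4\right) \left(Y + 1\right) = 2 \left(1 + Y\right) = 2 + 2 Y$)
$\left(\left(5 \left(-3\right) + 1\right) - \left(-3\right) 16\right) \left(-21 + \left(\left(48 + 23\right) + U{\left(2,-4 \right)}\right)\right) = \left(\left(5 \left(-3\right) + 1\right) - \left(-3\right) 16\right) \left(-21 + \left(\left(48 + 23\right) + \left(2 + 2 \left(-4\right)\right)\right)\right) = \left(\left(-15 + 1\right) - -48\right) \left(-21 + \left(71 + \left(2 - 8\right)\right)\right) = \left(-14 + 48\right) \left(-21 + \left(71 - 6\right)\right) = 34 \left(-21 + 65\right) = 34 \cdot 44 = 1496$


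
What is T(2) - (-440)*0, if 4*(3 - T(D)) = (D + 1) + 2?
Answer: 7/4 ≈ 1.7500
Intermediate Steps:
T(D) = 9/4 - D/4 (T(D) = 3 - ((D + 1) + 2)/4 = 3 - ((1 + D) + 2)/4 = 3 - (3 + D)/4 = 3 + (-¾ - D/4) = 9/4 - D/4)
T(2) - (-440)*0 = (9/4 - ¼*2) - (-440)*0 = (9/4 - ½) - 55*0 = 7/4 + 0 = 7/4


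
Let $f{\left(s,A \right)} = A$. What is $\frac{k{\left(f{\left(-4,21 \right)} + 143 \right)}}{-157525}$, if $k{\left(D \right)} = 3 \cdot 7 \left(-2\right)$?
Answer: $\frac{42}{157525} \approx 0.00026662$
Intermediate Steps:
$k{\left(D \right)} = -42$ ($k{\left(D \right)} = 21 \left(-2\right) = -42$)
$\frac{k{\left(f{\left(-4,21 \right)} + 143 \right)}}{-157525} = - \frac{42}{-157525} = \left(-42\right) \left(- \frac{1}{157525}\right) = \frac{42}{157525}$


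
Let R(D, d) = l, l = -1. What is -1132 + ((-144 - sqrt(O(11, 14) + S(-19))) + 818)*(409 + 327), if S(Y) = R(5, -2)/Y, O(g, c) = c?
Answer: 494932 - 736*sqrt(5073)/19 ≈ 4.9217e+5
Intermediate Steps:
R(D, d) = -1
S(Y) = -1/Y
-1132 + ((-144 - sqrt(O(11, 14) + S(-19))) + 818)*(409 + 327) = -1132 + ((-144 - sqrt(14 - 1/(-19))) + 818)*(409 + 327) = -1132 + ((-144 - sqrt(14 - 1*(-1/19))) + 818)*736 = -1132 + ((-144 - sqrt(14 + 1/19)) + 818)*736 = -1132 + ((-144 - sqrt(267/19)) + 818)*736 = -1132 + ((-144 - sqrt(5073)/19) + 818)*736 = -1132 + (674 - sqrt(5073)/19)*736 = -1132 + (496064 - 736*sqrt(5073)/19) = 494932 - 736*sqrt(5073)/19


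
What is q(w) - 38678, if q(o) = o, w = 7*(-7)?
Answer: -38727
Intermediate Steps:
w = -49
q(w) - 38678 = -49 - 38678 = -38727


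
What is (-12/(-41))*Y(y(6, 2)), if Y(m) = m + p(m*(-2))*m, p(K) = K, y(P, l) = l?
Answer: -72/41 ≈ -1.7561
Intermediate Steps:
Y(m) = m - 2*m² (Y(m) = m + (m*(-2))*m = m + (-2*m)*m = m - 2*m²)
(-12/(-41))*Y(y(6, 2)) = (-12/(-41))*(2*(1 - 2*2)) = (-12*(-1/41))*(2*(1 - 4)) = 12*(2*(-3))/41 = (12/41)*(-6) = -72/41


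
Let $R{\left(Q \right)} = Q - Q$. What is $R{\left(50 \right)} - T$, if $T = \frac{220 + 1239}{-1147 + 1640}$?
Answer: $- \frac{1459}{493} \approx -2.9594$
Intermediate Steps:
$R{\left(Q \right)} = 0$
$T = \frac{1459}{493} \approx 2.9594$
$R{\left(50 \right)} - T = 0 - \frac{1459}{493} = - \frac{1459}{493}$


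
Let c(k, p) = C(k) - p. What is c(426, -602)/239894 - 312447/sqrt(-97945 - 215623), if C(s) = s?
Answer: 514/119947 + 312447*I*sqrt(19598)/78392 ≈ 0.0042852 + 557.97*I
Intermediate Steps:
c(k, p) = k - p
c(426, -602)/239894 - 312447/sqrt(-97945 - 215623) = (426 - 1*(-602))/239894 - 312447/sqrt(-97945 - 215623) = (426 + 602)*(1/239894) - 312447*(-I*sqrt(19598)/78392) = 1028*(1/239894) - 312447*(-I*sqrt(19598)/78392) = 514/119947 - (-312447)*I*sqrt(19598)/78392 = 514/119947 + 312447*I*sqrt(19598)/78392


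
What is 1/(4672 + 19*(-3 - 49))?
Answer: 1/3684 ≈ 0.00027144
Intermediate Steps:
1/(4672 + 19*(-3 - 49)) = 1/(4672 + 19*(-52)) = 1/(4672 - 988) = 1/3684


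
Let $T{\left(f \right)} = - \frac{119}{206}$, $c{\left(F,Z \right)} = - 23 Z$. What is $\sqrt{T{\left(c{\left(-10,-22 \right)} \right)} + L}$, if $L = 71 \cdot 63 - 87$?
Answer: $\frac{\sqrt{186099782}}{206} \approx 66.223$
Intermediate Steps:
$T{\left(f \right)} = - \frac{119}{206}$ ($T{\left(f \right)} = \left(-119\right) \frac{1}{206} = - \frac{119}{206}$)
$L = 4386$ ($L = 4473 - 87 = 4386$)
$\sqrt{T{\left(c{\left(-10,-22 \right)} \right)} + L} = \sqrt{- \frac{119}{206} + 4386} = \sqrt{\frac{903397}{206}} = \frac{\sqrt{186099782}}{206}$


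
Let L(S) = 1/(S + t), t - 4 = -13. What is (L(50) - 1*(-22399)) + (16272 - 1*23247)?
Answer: 632385/41 ≈ 15424.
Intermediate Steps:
t = -9 (t = 4 - 13 = -9)
L(S) = 1/(-9 + S) (L(S) = 1/(S - 9) = 1/(-9 + S))
(L(50) - 1*(-22399)) + (16272 - 1*23247) = (1/(-9 + 50) - 1*(-22399)) + (16272 - 1*23247) = (1/41 + 22399) + (16272 - 23247) = (1/41 + 22399) - 6975 = 918360/41 - 6975 = 632385/41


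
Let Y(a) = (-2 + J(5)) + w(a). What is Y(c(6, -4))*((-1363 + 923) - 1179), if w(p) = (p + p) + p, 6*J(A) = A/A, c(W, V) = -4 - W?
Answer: 309229/6 ≈ 51538.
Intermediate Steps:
J(A) = ⅙ (J(A) = (A/A)/6 = (⅙)*1 = ⅙)
w(p) = 3*p (w(p) = 2*p + p = 3*p)
Y(a) = -11/6 + 3*a (Y(a) = (-2 + ⅙) + 3*a = -11/6 + 3*a)
Y(c(6, -4))*((-1363 + 923) - 1179) = (-11/6 + 3*(-4 - 1*6))*((-1363 + 923) - 1179) = (-11/6 + 3*(-4 - 6))*(-440 - 1179) = (-11/6 + 3*(-10))*(-1619) = (-11/6 - 30)*(-1619) = -191/6*(-1619) = 309229/6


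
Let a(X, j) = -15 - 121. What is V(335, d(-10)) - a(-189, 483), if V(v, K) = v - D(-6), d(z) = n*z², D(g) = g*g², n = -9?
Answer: 687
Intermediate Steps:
a(X, j) = -136
D(g) = g³
d(z) = -9*z²
V(v, K) = 216 + v (V(v, K) = v - 1*(-6)³ = v - 1*(-216) = v + 216 = 216 + v)
V(335, d(-10)) - a(-189, 483) = (216 + 335) - 1*(-136) = 551 + 136 = 687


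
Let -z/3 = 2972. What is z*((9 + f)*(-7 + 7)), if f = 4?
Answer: 0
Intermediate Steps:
z = -8916 (z = -3*2972 = -8916)
z*((9 + f)*(-7 + 7)) = -8916*(9 + 4)*(-7 + 7) = -115908*0 = -8916*0 = 0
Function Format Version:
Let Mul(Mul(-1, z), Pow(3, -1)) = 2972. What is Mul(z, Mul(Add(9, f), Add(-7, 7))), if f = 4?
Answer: 0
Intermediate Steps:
z = -8916 (z = Mul(-3, 2972) = -8916)
Mul(z, Mul(Add(9, f), Add(-7, 7))) = Mul(-8916, Mul(Add(9, 4), Add(-7, 7))) = Mul(-8916, Mul(13, 0)) = Mul(-8916, 0) = 0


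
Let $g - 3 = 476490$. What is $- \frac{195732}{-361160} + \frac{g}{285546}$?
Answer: $\frac{4749597949}{2148495695} \approx 2.2107$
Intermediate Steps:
$g = 476493$ ($g = 3 + 476490 = 476493$)
$- \frac{195732}{-361160} + \frac{g}{285546} = - \frac{195732}{-361160} + \frac{476493}{285546} = \left(-195732\right) \left(- \frac{1}{361160}\right) + 476493 \cdot \frac{1}{285546} = \frac{48933}{90290} + \frac{158831}{95182} = \frac{4749597949}{2148495695}$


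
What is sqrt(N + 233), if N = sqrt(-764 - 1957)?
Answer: sqrt(233 + I*sqrt(2721)) ≈ 15.359 + 1.6982*I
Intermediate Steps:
N = I*sqrt(2721) (N = sqrt(-2721) = I*sqrt(2721) ≈ 52.163*I)
sqrt(N + 233) = sqrt(I*sqrt(2721) + 233) = sqrt(233 + I*sqrt(2721))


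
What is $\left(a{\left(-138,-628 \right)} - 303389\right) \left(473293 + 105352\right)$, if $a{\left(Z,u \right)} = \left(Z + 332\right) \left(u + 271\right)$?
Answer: $-215630323315$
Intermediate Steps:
$a{\left(Z,u \right)} = \left(271 + u\right) \left(332 + Z\right)$ ($a{\left(Z,u \right)} = \left(332 + Z\right) \left(271 + u\right) = \left(271 + u\right) \left(332 + Z\right)$)
$\left(a{\left(-138,-628 \right)} - 303389\right) \left(473293 + 105352\right) = \left(\left(89972 + 271 \left(-138\right) + 332 \left(-628\right) - -86664\right) - 303389\right) \left(473293 + 105352\right) = \left(\left(89972 - 37398 - 208496 + 86664\right) - 303389\right) 578645 = \left(-69258 - 303389\right) 578645 = \left(-372647\right) 578645 = -215630323315$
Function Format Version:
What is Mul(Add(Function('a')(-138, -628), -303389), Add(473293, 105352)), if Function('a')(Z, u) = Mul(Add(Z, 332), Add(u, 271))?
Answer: -215630323315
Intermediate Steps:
Function('a')(Z, u) = Mul(Add(271, u), Add(332, Z)) (Function('a')(Z, u) = Mul(Add(332, Z), Add(271, u)) = Mul(Add(271, u), Add(332, Z)))
Mul(Add(Function('a')(-138, -628), -303389), Add(473293, 105352)) = Mul(Add(Add(89972, Mul(271, -138), Mul(332, -628), Mul(-138, -628)), -303389), Add(473293, 105352)) = Mul(Add(Add(89972, -37398, -208496, 86664), -303389), 578645) = Mul(Add(-69258, -303389), 578645) = Mul(-372647, 578645) = -215630323315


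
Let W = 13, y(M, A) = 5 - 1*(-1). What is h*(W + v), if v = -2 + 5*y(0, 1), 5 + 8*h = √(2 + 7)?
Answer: -41/4 ≈ -10.250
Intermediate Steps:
y(M, A) = 6 (y(M, A) = 5 + 1 = 6)
h = -¼ (h = -5/8 + √(2 + 7)/8 = -5/8 + √9/8 = -5/8 + (⅛)*3 = -5/8 + 3/8 = -¼ ≈ -0.25000)
v = 28 (v = -2 + 5*6 = -2 + 30 = 28)
h*(W + v) = -(13 + 28)/4 = -¼*41 = -41/4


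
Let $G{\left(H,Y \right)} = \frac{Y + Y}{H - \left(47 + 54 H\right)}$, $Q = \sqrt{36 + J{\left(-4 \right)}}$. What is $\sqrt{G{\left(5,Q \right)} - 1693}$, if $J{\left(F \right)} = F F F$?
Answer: $\frac{\sqrt{-10300212 - 78 i \sqrt{7}}}{78} \approx 0.00041219 - 41.146 i$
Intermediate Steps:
$J{\left(F \right)} = F^{3}$ ($J{\left(F \right)} = F^{2} F = F^{3}$)
$Q = 2 i \sqrt{7}$ ($Q = \sqrt{36 + \left(-4\right)^{3}} = \sqrt{36 - 64} = \sqrt{-28} = 2 i \sqrt{7} \approx 5.2915 i$)
$G{\left(H,Y \right)} = \frac{2 Y}{-47 - 53 H}$ ($G{\left(H,Y \right)} = \frac{2 Y}{H - \left(47 + 54 H\right)} = \frac{2 Y}{-47 - 53 H}$)
$\sqrt{G{\left(5,Q \right)} - 1693} = \sqrt{- \frac{2 \cdot 2 i \sqrt{7}}{47 + 53 \cdot 5} - 1693} = \sqrt{- \frac{2 \cdot 2 i \sqrt{7}}{47 + 265} - 1693} = \sqrt{- \frac{2 \cdot 2 i \sqrt{7}}{312} - 1693} = \sqrt{\left(-2\right) 2 i \sqrt{7} \cdot \frac{1}{312} - 1693} = \sqrt{- \frac{i \sqrt{7}}{78} - 1693} = \sqrt{-1693 - \frac{i \sqrt{7}}{78}}$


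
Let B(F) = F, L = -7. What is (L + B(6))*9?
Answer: -9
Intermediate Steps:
(L + B(6))*9 = (-7 + 6)*9 = -1*9 = -9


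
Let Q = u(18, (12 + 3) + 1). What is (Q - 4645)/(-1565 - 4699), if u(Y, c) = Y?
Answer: 4627/6264 ≈ 0.73867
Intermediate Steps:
Q = 18
(Q - 4645)/(-1565 - 4699) = (18 - 4645)/(-1565 - 4699) = -4627/(-6264) = -4627*(-1/6264) = 4627/6264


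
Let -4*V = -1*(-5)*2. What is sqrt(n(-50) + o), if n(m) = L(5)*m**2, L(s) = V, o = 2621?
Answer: I*sqrt(3629) ≈ 60.241*I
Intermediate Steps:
V = -5/2 (V = -(-1*(-5))*2/4 = -5*2/4 = -1/4*10 = -5/2 ≈ -2.5000)
L(s) = -5/2
n(m) = -5*m**2/2
sqrt(n(-50) + o) = sqrt(-5/2*(-50)**2 + 2621) = sqrt(-5/2*2500 + 2621) = sqrt(-6250 + 2621) = sqrt(-3629) = I*sqrt(3629)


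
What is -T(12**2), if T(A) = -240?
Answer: 240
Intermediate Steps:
-T(12**2) = -1*(-240) = 240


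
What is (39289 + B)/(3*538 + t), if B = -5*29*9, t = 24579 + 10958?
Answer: 37984/37151 ≈ 1.0224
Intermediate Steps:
t = 35537
B = -1305 (B = -145*9 = -1305)
(39289 + B)/(3*538 + t) = (39289 - 1305)/(3*538 + 35537) = 37984/(1614 + 35537) = 37984/37151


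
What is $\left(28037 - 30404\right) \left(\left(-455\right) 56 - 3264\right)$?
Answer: $68037048$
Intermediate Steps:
$\left(28037 - 30404\right) \left(\left(-455\right) 56 - 3264\right) = - 2367 \left(-25480 - 3264\right) = \left(-2367\right) \left(-28744\right) = 68037048$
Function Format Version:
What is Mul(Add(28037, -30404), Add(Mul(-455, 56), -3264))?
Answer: 68037048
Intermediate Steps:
Mul(Add(28037, -30404), Add(Mul(-455, 56), -3264)) = Mul(-2367, Add(-25480, -3264)) = Mul(-2367, -28744) = 68037048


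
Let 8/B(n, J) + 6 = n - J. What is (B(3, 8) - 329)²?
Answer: 13155129/121 ≈ 1.0872e+5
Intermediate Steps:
B(n, J) = 8/(-6 + n - J) (B(n, J) = 8/(-6 + (n - J)) = 8/(-6 + n - J))
(B(3, 8) - 329)² = (8/(-6 + 3 - 1*8) - 329)² = (8/(-6 + 3 - 8) - 329)² = (8/(-11) - 329)² = (8*(-1/11) - 329)² = (-8/11 - 329)² = (-3627/11)² = 13155129/121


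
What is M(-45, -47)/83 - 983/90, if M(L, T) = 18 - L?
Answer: -75919/7470 ≈ -10.163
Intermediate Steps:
M(-45, -47)/83 - 983/90 = (18 - 1*(-45))/83 - 983/90 = (18 + 45)*(1/83) - 983*1/90 = 63*(1/83) - 983/90 = 63/83 - 983/90 = -75919/7470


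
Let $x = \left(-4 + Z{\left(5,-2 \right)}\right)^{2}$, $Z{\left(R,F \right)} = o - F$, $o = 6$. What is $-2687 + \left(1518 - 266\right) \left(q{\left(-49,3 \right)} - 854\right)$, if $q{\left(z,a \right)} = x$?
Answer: $-1051863$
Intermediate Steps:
$Z{\left(R,F \right)} = 6 - F$
$x = 16$ ($x = \left(-4 + \left(6 - -2\right)\right)^{2} = \left(-4 + \left(6 + 2\right)\right)^{2} = \left(-4 + 8\right)^{2} = 4^{2} = 16$)
$q{\left(z,a \right)} = 16$
$-2687 + \left(1518 - 266\right) \left(q{\left(-49,3 \right)} - 854\right) = -2687 + \left(1518 - 266\right) \left(16 - 854\right) = -2687 + 1252 \left(-838\right) = -2687 - 1049176 = -1051863$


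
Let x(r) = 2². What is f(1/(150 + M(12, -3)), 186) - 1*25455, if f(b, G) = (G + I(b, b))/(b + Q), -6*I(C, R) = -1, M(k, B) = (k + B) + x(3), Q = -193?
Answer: -4804762411/188748 ≈ -25456.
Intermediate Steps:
x(r) = 4
M(k, B) = 4 + B + k (M(k, B) = (k + B) + 4 = (B + k) + 4 = 4 + B + k)
I(C, R) = ⅙ (I(C, R) = -⅙*(-1) = ⅙)
f(b, G) = (⅙ + G)/(-193 + b) (f(b, G) = (G + ⅙)/(b - 193) = (⅙ + G)/(-193 + b))
f(1/(150 + M(12, -3)), 186) - 1*25455 = (⅙ + 186)/(-193 + 1/(150 + (4 - 3 + 12))) - 1*25455 = (1117/6)/(-193 + 1/(150 + 13)) - 25455 = (1117/6)/(-193 + 1/163) - 25455 = (1117/6)/(-31458/163) - 25455 = -163/31458*1117/6 - 25455 = -182071/188748 - 25455 = -4804762411/188748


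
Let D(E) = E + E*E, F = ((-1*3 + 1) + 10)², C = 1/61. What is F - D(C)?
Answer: 238082/3721 ≈ 63.983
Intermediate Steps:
C = 1/61 ≈ 0.016393
F = 64 (F = ((-3 + 1) + 10)² = (-2 + 10)² = 8² = 64)
D(E) = E + E²
F - D(C) = 64 - (1 + 1/61)/61 = 64 - 62/(61*61) = 64 - 1*62/3721 = 64 - 62/3721 = 238082/3721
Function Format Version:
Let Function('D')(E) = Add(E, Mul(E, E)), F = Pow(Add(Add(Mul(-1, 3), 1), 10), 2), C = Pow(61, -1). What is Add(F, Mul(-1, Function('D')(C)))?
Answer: Rational(238082, 3721) ≈ 63.983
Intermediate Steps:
C = Rational(1, 61) ≈ 0.016393
F = 64 (F = Pow(Add(Add(-3, 1), 10), 2) = Pow(Add(-2, 10), 2) = Pow(8, 2) = 64)
Function('D')(E) = Add(E, Pow(E, 2))
Add(F, Mul(-1, Function('D')(C))) = Add(64, Mul(-1, Mul(Rational(1, 61), Add(1, Rational(1, 61))))) = Add(64, Mul(-1, Mul(Rational(1, 61), Rational(62, 61)))) = Add(64, Mul(-1, Rational(62, 3721))) = Add(64, Rational(-62, 3721)) = Rational(238082, 3721)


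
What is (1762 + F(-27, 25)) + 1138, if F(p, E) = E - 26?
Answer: 2899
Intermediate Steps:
F(p, E) = -26 + E
(1762 + F(-27, 25)) + 1138 = (1762 + (-26 + 25)) + 1138 = (1762 - 1) + 1138 = 1761 + 1138 = 2899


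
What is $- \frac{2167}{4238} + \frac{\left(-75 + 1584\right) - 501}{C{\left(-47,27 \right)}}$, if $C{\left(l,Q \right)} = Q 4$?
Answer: $\frac{112163}{12714} \approx 8.822$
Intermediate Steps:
$C{\left(l,Q \right)} = 4 Q$
$- \frac{2167}{4238} + \frac{\left(-75 + 1584\right) - 501}{C{\left(-47,27 \right)}} = - \frac{2167}{4238} + \frac{\left(-75 + 1584\right) - 501}{4 \cdot 27} = \left(-2167\right) \frac{1}{4238} + \frac{1509 - 501}{108} = - \frac{2167}{4238} + 1008 \cdot \frac{1}{108} = - \frac{2167}{4238} + \frac{28}{3} = \frac{112163}{12714}$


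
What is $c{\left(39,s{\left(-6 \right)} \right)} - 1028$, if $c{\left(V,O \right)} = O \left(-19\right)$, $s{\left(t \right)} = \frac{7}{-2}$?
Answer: $- \frac{1923}{2} \approx -961.5$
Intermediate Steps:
$s{\left(t \right)} = - \frac{7}{2}$ ($s{\left(t \right)} = 7 \left(- \frac{1}{2}\right) = - \frac{7}{2}$)
$c{\left(V,O \right)} = - 19 O$
$c{\left(39,s{\left(-6 \right)} \right)} - 1028 = \left(-19\right) \left(- \frac{7}{2}\right) - 1028 = \frac{133}{2} - 1028 = - \frac{1923}{2}$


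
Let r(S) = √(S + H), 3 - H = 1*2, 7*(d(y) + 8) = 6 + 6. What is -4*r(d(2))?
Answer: -4*I*√259/7 ≈ -9.1963*I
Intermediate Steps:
d(y) = -44/7 (d(y) = -8 + (6 + 6)/7 = -8 + (⅐)*12 = -8 + 12/7 = -44/7)
H = 1 (H = 3 - 2 = 1)
r(S) = √(1 + S) (r(S) = √(S + 1) = √(1 + S))
-4*r(d(2)) = -4*√(1 - 44/7) = -4*I*√259/7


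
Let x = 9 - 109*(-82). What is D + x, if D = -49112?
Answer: -40165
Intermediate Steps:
x = 8947 (x = 9 + 8938 = 8947)
D + x = -49112 + 8947 = -40165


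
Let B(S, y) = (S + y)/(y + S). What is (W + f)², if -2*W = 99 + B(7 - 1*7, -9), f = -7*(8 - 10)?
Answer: 1296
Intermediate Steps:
B(S, y) = 1 (B(S, y) = (S + y)/(S + y) = 1)
f = 14 (f = -7*(-2) = 14)
W = -50 (W = -(99 + 1)/2 = -½*100 = -50)
(W + f)² = (-50 + 14)² = (-36)² = 1296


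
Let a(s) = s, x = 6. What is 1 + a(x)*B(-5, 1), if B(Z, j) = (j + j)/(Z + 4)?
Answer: -11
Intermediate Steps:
B(Z, j) = 2*j/(4 + Z) (B(Z, j) = (2*j)/(4 + Z) = 2*j/(4 + Z))
1 + a(x)*B(-5, 1) = 1 + 6*(2*1/(4 - 5)) = 1 + 6*(2*1/(-1)) = 1 + 6*(2*1*(-1)) = 1 + 6*(-2) = 1 - 12 = -11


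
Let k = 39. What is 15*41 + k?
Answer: 654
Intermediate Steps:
15*41 + k = 15*41 + 39 = 615 + 39 = 654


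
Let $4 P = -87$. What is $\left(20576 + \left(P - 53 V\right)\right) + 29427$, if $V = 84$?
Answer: $\frac{182117}{4} \approx 45529.0$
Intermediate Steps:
$P = - \frac{87}{4}$ ($P = \frac{1}{4} \left(-87\right) = - \frac{87}{4} \approx -21.75$)
$\left(20576 + \left(P - 53 V\right)\right) + 29427 = \left(20576 - \frac{17895}{4}\right) + 29427 = \frac{64409}{4} + 29427 = \frac{182117}{4}$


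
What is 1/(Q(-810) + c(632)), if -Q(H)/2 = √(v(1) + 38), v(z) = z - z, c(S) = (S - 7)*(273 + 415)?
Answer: 53750/23112499981 + √38/92449999924 ≈ 2.3256e-6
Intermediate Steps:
c(S) = -4816 + 688*S (c(S) = (-7 + S)*688 = -4816 + 688*S)
v(z) = 0
Q(H) = -2*√38 (Q(H) = -2*√(0 + 38) = -2*√38)
1/(Q(-810) + c(632)) = 1/(-2*√38 + (-4816 + 688*632)) = 1/(-2*√38 + (-4816 + 434816)) = 1/(-2*√38 + 430000) = 1/(430000 - 2*√38)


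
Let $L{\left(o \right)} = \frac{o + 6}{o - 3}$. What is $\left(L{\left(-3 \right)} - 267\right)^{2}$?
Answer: $\frac{286225}{4} \approx 71556.0$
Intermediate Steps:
$L{\left(o \right)} = \frac{6 + o}{-3 + o}$
$\left(L{\left(-3 \right)} - 267\right)^{2} = \left(\frac{6 - 3}{-3 - 3} - 267\right)^{2} = \left(\frac{1}{-6} \cdot 3 - 267\right)^{2} = \left(\left(- \frac{1}{6}\right) 3 - 267\right)^{2} = \left(- \frac{1}{2} - 267\right)^{2} = \left(- \frac{535}{2}\right)^{2} = \frac{286225}{4}$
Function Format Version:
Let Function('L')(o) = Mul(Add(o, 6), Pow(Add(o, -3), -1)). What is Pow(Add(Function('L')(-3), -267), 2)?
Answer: Rational(286225, 4) ≈ 71556.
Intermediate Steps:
Function('L')(o) = Mul(Pow(Add(-3, o), -1), Add(6, o)) (Function('L')(o) = Mul(Add(6, o), Pow(Add(-3, o), -1)) = Mul(Pow(Add(-3, o), -1), Add(6, o)))
Pow(Add(Function('L')(-3), -267), 2) = Pow(Add(Mul(Pow(Add(-3, -3), -1), Add(6, -3)), -267), 2) = Pow(Add(Mul(Pow(-6, -1), 3), -267), 2) = Pow(Add(Mul(Rational(-1, 6), 3), -267), 2) = Pow(Add(Rational(-1, 2), -267), 2) = Pow(Rational(-535, 2), 2) = Rational(286225, 4)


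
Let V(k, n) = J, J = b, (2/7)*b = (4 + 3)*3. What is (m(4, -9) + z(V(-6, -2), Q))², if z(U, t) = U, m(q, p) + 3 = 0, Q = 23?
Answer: 19881/4 ≈ 4970.3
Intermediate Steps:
m(q, p) = -3 (m(q, p) = -3 + 0 = -3)
b = 147/2 (b = 7*((4 + 3)*3)/2 = 7*(7*3)/2 = (7/2)*21 = 147/2 ≈ 73.500)
J = 147/2 ≈ 73.500
V(k, n) = 147/2
(m(4, -9) + z(V(-6, -2), Q))² = (-3 + 147/2)² = (141/2)² = 19881/4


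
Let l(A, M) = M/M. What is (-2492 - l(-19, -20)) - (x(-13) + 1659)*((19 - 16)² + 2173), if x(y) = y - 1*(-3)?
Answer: -3600611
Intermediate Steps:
l(A, M) = 1
x(y) = 3 + y (x(y) = y + 3 = 3 + y)
(-2492 - l(-19, -20)) - (x(-13) + 1659)*((19 - 16)² + 2173) = (-2492 - 1*1) - ((3 - 13) + 1659)*((19 - 16)² + 2173) = (-2492 - 1) - (-10 + 1659)*(3² + 2173) = -2493 - 1649*(9 + 2173) = -2493 - 1649*2182 = -2493 - 1*3598118 = -2493 - 3598118 = -3600611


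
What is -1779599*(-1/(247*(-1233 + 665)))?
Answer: -1779599/140296 ≈ -12.685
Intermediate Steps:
-1779599*(-1/(247*(-1233 + 665))) = -1779599/((-247*(-568))) = -1779599/140296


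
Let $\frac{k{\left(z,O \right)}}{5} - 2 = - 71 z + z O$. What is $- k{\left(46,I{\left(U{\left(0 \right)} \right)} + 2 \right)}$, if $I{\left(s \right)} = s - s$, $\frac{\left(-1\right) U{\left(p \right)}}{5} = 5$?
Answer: $15860$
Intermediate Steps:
$U{\left(p \right)} = -25$ ($U{\left(p \right)} = \left(-5\right) 5 = -25$)
$I{\left(s \right)} = 0$
$k{\left(z,O \right)} = 10 - 355 z + 5 O z$ ($k{\left(z,O \right)} = 10 + 5 \left(- 71 z + z O\right) = 10 + 5 \left(- 71 z + O z\right) = 10 + \left(- 355 z + 5 O z\right) = 10 - 355 z + 5 O z$)
$- k{\left(46,I{\left(U{\left(0 \right)} \right)} + 2 \right)} = - (10 - 16330 + 5 \left(0 + 2\right) 46) = - (10 - 16330 + 5 \cdot 2 \cdot 46) = - (10 - 16330 + 460) = \left(-1\right) \left(-15860\right) = 15860$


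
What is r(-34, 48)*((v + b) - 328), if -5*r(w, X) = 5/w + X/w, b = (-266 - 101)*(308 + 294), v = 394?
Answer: -5853002/85 ≈ -68859.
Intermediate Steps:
b = -220934 (b = -367*602 = -220934)
r(w, X) = -1/w - X/(5*w) (r(w, X) = -(5/w + X/w)/5 = -1/w - X/(5*w))
r(-34, 48)*((v + b) - 328) = ((⅕)*(-5 - 1*48)/(-34))*((394 - 220934) - 328) = ((⅕)*(-1/34)*(-5 - 48))*(-220540 - 328) = ((⅕)*(-1/34)*(-53))*(-220868) = (53/170)*(-220868) = -5853002/85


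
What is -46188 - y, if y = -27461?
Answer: -18727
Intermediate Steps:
-46188 - y = -46188 - 1*(-27461) = -46188 + 27461 = -18727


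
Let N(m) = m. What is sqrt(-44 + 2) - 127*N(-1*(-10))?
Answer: -1270 + I*sqrt(42) ≈ -1270.0 + 6.4807*I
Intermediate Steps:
sqrt(-44 + 2) - 127*N(-1*(-10)) = sqrt(-44 + 2) - (-127)*(-10) = sqrt(-42) - 127*10 = I*sqrt(42) - 1270 = -1270 + I*sqrt(42)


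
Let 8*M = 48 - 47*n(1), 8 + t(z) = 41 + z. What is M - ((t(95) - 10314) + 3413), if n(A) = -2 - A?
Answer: 54373/8 ≈ 6796.6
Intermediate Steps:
t(z) = 33 + z (t(z) = -8 + (41 + z) = 33 + z)
M = 189/8 (M = (48 - 47*(-2 - 1*1))/8 = (48 - 47*(-2 - 1))/8 = (48 - 47*(-3))/8 = (48 + 141)/8 = (1/8)*189 = 189/8 ≈ 23.625)
M - ((t(95) - 10314) + 3413) = 189/8 - (((33 + 95) - 10314) + 3413) = 189/8 - ((128 - 10314) + 3413) = 189/8 - (-10186 + 3413) = 189/8 - 1*(-6773) = 189/8 + 6773 = 54373/8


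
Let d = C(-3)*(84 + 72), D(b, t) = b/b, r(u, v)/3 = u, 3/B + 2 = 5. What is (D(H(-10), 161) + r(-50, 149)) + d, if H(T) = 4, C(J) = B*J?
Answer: -617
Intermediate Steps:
B = 1 (B = 3/(-2 + 5) = 3/3 = 3*(⅓) = 1)
r(u, v) = 3*u
C(J) = J (C(J) = 1*J = J)
D(b, t) = 1
d = -468 (d = -3*(84 + 72) = -3*156 = -468)
(D(H(-10), 161) + r(-50, 149)) + d = (1 + 3*(-50)) - 468 = (1 - 150) - 468 = -149 - 468 = -617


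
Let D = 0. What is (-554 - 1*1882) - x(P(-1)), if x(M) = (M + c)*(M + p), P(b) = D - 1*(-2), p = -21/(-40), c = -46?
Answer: -23249/10 ≈ -2324.9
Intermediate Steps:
p = 21/40 (p = -21*(-1/40) = 21/40 ≈ 0.52500)
P(b) = 2 (P(b) = 0 - 1*(-2) = 0 + 2 = 2)
x(M) = (-46 + M)*(21/40 + M) (x(M) = (M - 46)*(M + 21/40) = (-46 + M)*(21/40 + M))
(-554 - 1*1882) - x(P(-1)) = (-554 - 1*1882) - (-483/20 + 2² - 1819/40*2) = (-554 - 1882) - (-483/20 + 4 - 1819/20) = -2436 - 1*(-1111/10) = -2436 + 1111/10 = -23249/10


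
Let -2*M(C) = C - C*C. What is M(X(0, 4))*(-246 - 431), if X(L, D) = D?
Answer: -4062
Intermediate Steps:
M(C) = C²/2 - C/2 (M(C) = -(C - C*C)/2 = -(C - C²)/2 = C²/2 - C/2)
M(X(0, 4))*(-246 - 431) = ((½)*4*(-1 + 4))*(-246 - 431) = ((½)*4*3)*(-677) = 6*(-677) = -4062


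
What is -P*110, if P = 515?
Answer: -56650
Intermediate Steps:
-P*110 = -515*110 = -1*56650 = -56650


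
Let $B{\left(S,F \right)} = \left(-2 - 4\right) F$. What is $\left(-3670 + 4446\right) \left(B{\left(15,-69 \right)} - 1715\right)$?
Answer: $-1009576$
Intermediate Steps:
$B{\left(S,F \right)} = - 6 F$
$\left(-3670 + 4446\right) \left(B{\left(15,-69 \right)} - 1715\right) = \left(-3670 + 4446\right) \left(\left(-6\right) \left(-69\right) - 1715\right) = 776 \left(414 - 1715\right) = 776 \left(-1301\right) = -1009576$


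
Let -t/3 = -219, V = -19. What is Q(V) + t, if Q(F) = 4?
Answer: 661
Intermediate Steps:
t = 657 (t = -3*(-219) = 657)
Q(V) + t = 4 + 657 = 661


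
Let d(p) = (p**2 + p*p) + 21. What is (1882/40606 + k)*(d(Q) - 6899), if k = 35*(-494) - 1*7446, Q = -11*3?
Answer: 2360406114900/20303 ≈ 1.1626e+8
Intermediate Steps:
Q = -33
k = -24736 (k = -17290 - 7446 = -24736)
d(p) = 21 + 2*p**2 (d(p) = (p**2 + p**2) + 21 = 2*p**2 + 21 = 21 + 2*p**2)
(1882/40606 + k)*(d(Q) - 6899) = (1882/40606 - 24736)*((21 + 2*(-33)**2) - 6899) = (1882*(1/40606) - 24736)*((21 + 2*1089) - 6899) = (941/20303 - 24736)*((21 + 2178) - 6899) = -502214067*(2199 - 6899)/20303 = -502214067/20303*(-4700) = 2360406114900/20303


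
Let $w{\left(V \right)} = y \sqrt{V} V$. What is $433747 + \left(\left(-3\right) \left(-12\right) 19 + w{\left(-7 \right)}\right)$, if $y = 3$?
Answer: $434431 - 21 i \sqrt{7} \approx 4.3443 \cdot 10^{5} - 55.561 i$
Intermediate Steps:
$w{\left(V \right)} = 3 V^{\frac{3}{2}}$ ($w{\left(V \right)} = 3 \sqrt{V} V = 3 V^{\frac{3}{2}}$)
$433747 + \left(\left(-3\right) \left(-12\right) 19 + w{\left(-7 \right)}\right) = 433747 + \left(\left(-3\right) \left(-12\right) 19 + 3 \left(-7\right)^{\frac{3}{2}}\right) = 433747 + \left(36 \cdot 19 + 3 \left(- 7 i \sqrt{7}\right)\right) = 433747 + \left(684 - 21 i \sqrt{7}\right) = 434431 - 21 i \sqrt{7}$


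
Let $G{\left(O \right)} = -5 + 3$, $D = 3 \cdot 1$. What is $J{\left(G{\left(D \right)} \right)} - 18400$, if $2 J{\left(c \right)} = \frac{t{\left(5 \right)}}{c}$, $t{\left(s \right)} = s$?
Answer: $- \frac{73605}{4} \approx -18401.0$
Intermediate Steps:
$D = 3$
$G{\left(O \right)} = -2$
$J{\left(c \right)} = \frac{5}{2 c}$ ($J{\left(c \right)} = \frac{5 \frac{1}{c}}{2} = \frac{5}{2 c}$)
$J{\left(G{\left(D \right)} \right)} - 18400 = \frac{5}{2 \left(-2\right)} - 18400 = \frac{5}{2} \left(- \frac{1}{2}\right) - 18400 = - \frac{5}{4} - 18400 = - \frac{73605}{4}$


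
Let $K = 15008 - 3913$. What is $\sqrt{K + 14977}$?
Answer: $2 \sqrt{6518} \approx 161.47$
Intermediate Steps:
$K = 11095$ ($K = 15008 - 3913 = 11095$)
$\sqrt{K + 14977} = \sqrt{11095 + 14977} = \sqrt{26072} = 2 \sqrt{6518}$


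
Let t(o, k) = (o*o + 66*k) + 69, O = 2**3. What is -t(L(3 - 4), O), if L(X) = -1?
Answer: -598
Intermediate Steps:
O = 8
t(o, k) = 69 + o**2 + 66*k (t(o, k) = (o**2 + 66*k) + 69 = 69 + o**2 + 66*k)
-t(L(3 - 4), O) = -(69 + (-1)**2 + 66*8) = -(69 + 1 + 528) = -1*598 = -598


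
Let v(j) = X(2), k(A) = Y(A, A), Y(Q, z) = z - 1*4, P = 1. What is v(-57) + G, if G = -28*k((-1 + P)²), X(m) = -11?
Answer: 101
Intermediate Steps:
Y(Q, z) = -4 + z (Y(Q, z) = z - 4 = -4 + z)
k(A) = -4 + A
v(j) = -11
G = 112 (G = -28*(-4 + (-1 + 1)²) = -28*(-4 + 0²) = -28*(-4 + 0) = -28*(-4) = 112)
v(-57) + G = -11 + 112 = 101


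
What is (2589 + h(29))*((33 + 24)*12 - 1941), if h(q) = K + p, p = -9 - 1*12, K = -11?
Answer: -3214149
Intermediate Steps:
p = -21 (p = -9 - 12 = -21)
h(q) = -32 (h(q) = -11 - 21 = -32)
(2589 + h(29))*((33 + 24)*12 - 1941) = (2589 - 32)*((33 + 24)*12 - 1941) = 2557*(57*12 - 1941) = 2557*(684 - 1941) = 2557*(-1257) = -3214149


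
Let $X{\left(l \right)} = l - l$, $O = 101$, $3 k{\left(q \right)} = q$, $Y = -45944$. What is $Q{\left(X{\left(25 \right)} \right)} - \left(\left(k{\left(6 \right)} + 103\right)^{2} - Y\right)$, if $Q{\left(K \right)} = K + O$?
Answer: $-56868$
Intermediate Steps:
$k{\left(q \right)} = \frac{q}{3}$
$X{\left(l \right)} = 0$
$Q{\left(K \right)} = 101 + K$ ($Q{\left(K \right)} = K + 101 = 101 + K$)
$Q{\left(X{\left(25 \right)} \right)} - \left(\left(k{\left(6 \right)} + 103\right)^{2} - Y\right) = \left(101 + 0\right) - \left(\left(\frac{1}{3} \cdot 6 + 103\right)^{2} - -45944\right) = 101 - \left(\left(2 + 103\right)^{2} + 45944\right) = 101 - \left(105^{2} + 45944\right) = 101 - \left(11025 + 45944\right) = 101 - 56969 = -56868$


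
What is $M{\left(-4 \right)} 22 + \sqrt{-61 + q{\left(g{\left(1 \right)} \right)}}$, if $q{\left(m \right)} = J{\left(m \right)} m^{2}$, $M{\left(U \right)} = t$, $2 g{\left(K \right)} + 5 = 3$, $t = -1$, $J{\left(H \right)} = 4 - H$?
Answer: $-22 + 2 i \sqrt{14} \approx -22.0 + 7.4833 i$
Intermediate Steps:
$g{\left(K \right)} = -1$ ($g{\left(K \right)} = - \frac{5}{2} + \frac{1}{2} \cdot 3 = - \frac{5}{2} + \frac{3}{2} = -1$)
$M{\left(U \right)} = -1$
$q{\left(m \right)} = m^{2} \left(4 - m\right)$ ($q{\left(m \right)} = \left(4 - m\right) m^{2} = m^{2} \left(4 - m\right)$)
$M{\left(-4 \right)} 22 + \sqrt{-61 + q{\left(g{\left(1 \right)} \right)}} = \left(-1\right) 22 + \sqrt{-61 + \left(-1\right)^{2} \left(4 - -1\right)} = -22 + \sqrt{-61 + 1 \left(4 + 1\right)} = -22 + \sqrt{-61 + 1 \cdot 5} = -22 + \sqrt{-61 + 5} = -22 + \sqrt{-56} = -22 + 2 i \sqrt{14}$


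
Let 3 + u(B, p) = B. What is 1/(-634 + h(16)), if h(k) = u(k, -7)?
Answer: -1/621 ≈ -0.0016103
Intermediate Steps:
u(B, p) = -3 + B
h(k) = -3 + k
1/(-634 + h(16)) = 1/(-634 + (-3 + 16)) = 1/(-634 + 13) = 1/(-621) = -1/621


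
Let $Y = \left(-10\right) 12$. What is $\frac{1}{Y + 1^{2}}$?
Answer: $- \frac{1}{119} \approx -0.0084034$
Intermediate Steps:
$Y = -120$
$\frac{1}{Y + 1^{2}} = \frac{1}{-120 + 1^{2}} = \frac{1}{-120 + 1} = \frac{1}{-119} = - \frac{1}{119}$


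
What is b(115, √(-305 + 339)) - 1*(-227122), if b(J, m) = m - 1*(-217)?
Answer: 227339 + √34 ≈ 2.2734e+5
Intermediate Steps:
b(J, m) = 217 + m (b(J, m) = m + 217 = 217 + m)
b(115, √(-305 + 339)) - 1*(-227122) = (217 + √(-305 + 339)) - 1*(-227122) = (217 + √34) + 227122 = 227339 + √34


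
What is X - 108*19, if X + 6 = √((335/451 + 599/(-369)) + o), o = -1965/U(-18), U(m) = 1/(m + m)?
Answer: -2058 + √129495668786/1353 ≈ -1792.0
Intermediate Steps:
U(m) = 1/(2*m)
o = 70740 (o = -1965/((½)/(-18)) = -1965/((½)*(-1/18)) = -1965/(-1/36) = -1965*(-36) = 70740)
X = -6 + √129495668786/1353 (X = -6 + √((335/451 + 599/(-369)) + 70740) = -6 + √((335*(1/451) + 599*(-1/369)) + 70740) = -6 + √((335/451 - 599/369) + 70740) = -6 + √(-3574/4059 + 70740) = -6 + √(287130086/4059) = -6 + √129495668786/1353 ≈ 259.97)
X - 108*19 = (-6 + √129495668786/1353) - 108*19 = (-6 + √129495668786/1353) - 2052 = -2058 + √129495668786/1353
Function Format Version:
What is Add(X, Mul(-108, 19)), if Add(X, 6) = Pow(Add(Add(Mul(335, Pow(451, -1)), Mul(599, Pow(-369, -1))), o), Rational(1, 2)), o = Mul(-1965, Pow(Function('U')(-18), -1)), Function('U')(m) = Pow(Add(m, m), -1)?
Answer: Add(-2058, Mul(Rational(1, 1353), Pow(129495668786, Rational(1, 2)))) ≈ -1792.0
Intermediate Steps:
Function('U')(m) = Mul(Rational(1, 2), Pow(m, -1)) (Function('U')(m) = Pow(Mul(2, m), -1) = Mul(Rational(1, 2), Pow(m, -1)))
o = 70740 (o = Mul(-1965, Pow(Mul(Rational(1, 2), Pow(-18, -1)), -1)) = Mul(-1965, Pow(Mul(Rational(1, 2), Rational(-1, 18)), -1)) = Mul(-1965, Pow(Rational(-1, 36), -1)) = Mul(-1965, -36) = 70740)
X = Add(-6, Mul(Rational(1, 1353), Pow(129495668786, Rational(1, 2)))) (X = Add(-6, Pow(Add(Add(Mul(335, Pow(451, -1)), Mul(599, Pow(-369, -1))), 70740), Rational(1, 2))) = Add(-6, Pow(Add(Add(Mul(335, Rational(1, 451)), Mul(599, Rational(-1, 369))), 70740), Rational(1, 2))) = Add(-6, Pow(Add(Add(Rational(335, 451), Rational(-599, 369)), 70740), Rational(1, 2))) = Add(-6, Pow(Add(Rational(-3574, 4059), 70740), Rational(1, 2))) = Add(-6, Pow(Rational(287130086, 4059), Rational(1, 2))) = Add(-6, Mul(Rational(1, 1353), Pow(129495668786, Rational(1, 2)))) ≈ 259.97)
Add(X, Mul(-108, 19)) = Add(Add(-6, Mul(Rational(1, 1353), Pow(129495668786, Rational(1, 2)))), Mul(-108, 19)) = Add(Add(-6, Mul(Rational(1, 1353), Pow(129495668786, Rational(1, 2)))), -2052) = Add(-2058, Mul(Rational(1, 1353), Pow(129495668786, Rational(1, 2))))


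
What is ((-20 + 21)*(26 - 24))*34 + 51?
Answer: 119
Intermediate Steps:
((-20 + 21)*(26 - 24))*34 + 51 = (1*2)*34 + 51 = 2*34 + 51 = 68 + 51 = 119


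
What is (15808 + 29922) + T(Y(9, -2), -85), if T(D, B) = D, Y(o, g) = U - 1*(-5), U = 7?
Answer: 45742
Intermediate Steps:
Y(o, g) = 12 (Y(o, g) = 7 - 1*(-5) = 7 + 5 = 12)
(15808 + 29922) + T(Y(9, -2), -85) = (15808 + 29922) + 12 = 45730 + 12 = 45742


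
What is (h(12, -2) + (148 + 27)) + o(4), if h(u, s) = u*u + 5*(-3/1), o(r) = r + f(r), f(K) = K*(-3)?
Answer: 296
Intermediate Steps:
f(K) = -3*K
o(r) = -2*r (o(r) = r - 3*r = -2*r)
h(u, s) = -15 + u² (h(u, s) = u² + 5*(-3*1) = u² + 5*(-3) = u² - 15 = -15 + u²)
(h(12, -2) + (148 + 27)) + o(4) = ((-15 + 12²) + (148 + 27)) - 2*4 = ((-15 + 144) + 175) - 8 = (129 + 175) - 8 = 304 - 8 = 296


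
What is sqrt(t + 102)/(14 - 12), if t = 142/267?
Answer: 2*sqrt(456837)/267 ≈ 5.0629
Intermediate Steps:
t = 142/267 (t = 142*(1/267) = 142/267 ≈ 0.53184)
sqrt(t + 102)/(14 - 12) = sqrt(142/267 + 102)/(14 - 12) = sqrt(27376/267)/2 = (4*sqrt(456837)/267)*(1/2) = 2*sqrt(456837)/267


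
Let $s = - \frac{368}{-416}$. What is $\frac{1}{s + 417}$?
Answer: $\frac{26}{10865} \approx 0.002393$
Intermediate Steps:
$s = \frac{23}{26}$ ($s = \left(-368\right) \left(- \frac{1}{416}\right) = \frac{23}{26} \approx 0.88461$)
$\frac{1}{s + 417} = \frac{1}{\frac{23}{26} + 417} = \frac{1}{\frac{10865}{26}} = \frac{26}{10865}$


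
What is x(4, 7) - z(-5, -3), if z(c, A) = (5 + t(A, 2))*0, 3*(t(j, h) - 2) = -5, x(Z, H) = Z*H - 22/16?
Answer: 213/8 ≈ 26.625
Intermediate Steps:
x(Z, H) = -11/8 + H*Z (x(Z, H) = H*Z - 22*1/16 = H*Z - 11/8 = -11/8 + H*Z)
t(j, h) = ⅓ (t(j, h) = 2 + (⅓)*(-5) = 2 - 5/3 = ⅓)
z(c, A) = 0 (z(c, A) = (5 + ⅓)*0 = (16/3)*0 = 0)
x(4, 7) - z(-5, -3) = (-11/8 + 7*4) - 1*0 = (-11/8 + 28) + 0 = 213/8 + 0 = 213/8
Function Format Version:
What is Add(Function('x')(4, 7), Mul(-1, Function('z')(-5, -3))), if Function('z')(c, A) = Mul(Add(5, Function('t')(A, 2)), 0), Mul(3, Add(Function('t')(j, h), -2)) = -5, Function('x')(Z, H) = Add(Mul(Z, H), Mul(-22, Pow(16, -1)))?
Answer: Rational(213, 8) ≈ 26.625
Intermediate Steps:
Function('x')(Z, H) = Add(Rational(-11, 8), Mul(H, Z)) (Function('x')(Z, H) = Add(Mul(H, Z), Mul(-22, Rational(1, 16))) = Add(Mul(H, Z), Rational(-11, 8)) = Add(Rational(-11, 8), Mul(H, Z)))
Function('t')(j, h) = Rational(1, 3) (Function('t')(j, h) = Add(2, Mul(Rational(1, 3), -5)) = Add(2, Rational(-5, 3)) = Rational(1, 3))
Function('z')(c, A) = 0 (Function('z')(c, A) = Mul(Add(5, Rational(1, 3)), 0) = Mul(Rational(16, 3), 0) = 0)
Add(Function('x')(4, 7), Mul(-1, Function('z')(-5, -3))) = Add(Add(Rational(-11, 8), Mul(7, 4)), Mul(-1, 0)) = Add(Add(Rational(-11, 8), 28), 0) = Add(Rational(213, 8), 0) = Rational(213, 8)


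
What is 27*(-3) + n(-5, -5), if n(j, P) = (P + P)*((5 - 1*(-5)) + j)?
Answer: -131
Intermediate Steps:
n(j, P) = 2*P*(10 + j) (n(j, P) = (2*P)*((5 + 5) + j) = (2*P)*(10 + j) = 2*P*(10 + j))
27*(-3) + n(-5, -5) = 27*(-3) + 2*(-5)*(10 - 5) = -81 + 2*(-5)*5 = -81 - 50 = -131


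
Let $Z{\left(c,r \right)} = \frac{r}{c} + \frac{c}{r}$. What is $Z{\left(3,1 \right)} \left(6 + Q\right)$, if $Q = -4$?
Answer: $\frac{20}{3} \approx 6.6667$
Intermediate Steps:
$Z{\left(c,r \right)} = \frac{c}{r} + \frac{r}{c}$
$Z{\left(3,1 \right)} \left(6 + Q\right) = \left(\frac{3}{1} + 1 \cdot \frac{1}{3}\right) \left(6 - 4\right) = \left(3 \cdot 1 + 1 \cdot \frac{1}{3}\right) 2 = \left(3 + \frac{1}{3}\right) 2 = \frac{10}{3} \cdot 2 = \frac{20}{3}$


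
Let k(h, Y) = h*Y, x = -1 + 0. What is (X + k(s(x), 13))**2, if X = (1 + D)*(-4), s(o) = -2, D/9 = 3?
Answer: 19044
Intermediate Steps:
x = -1
D = 27 (D = 9*3 = 27)
k(h, Y) = Y*h
X = -112 (X = (1 + 27)*(-4) = 28*(-4) = -112)
(X + k(s(x), 13))**2 = (-112 + 13*(-2))**2 = (-112 - 26)**2 = (-138)**2 = 19044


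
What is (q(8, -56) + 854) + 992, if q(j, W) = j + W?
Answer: 1798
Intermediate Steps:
q(j, W) = W + j
(q(8, -56) + 854) + 992 = ((-56 + 8) + 854) + 992 = (-48 + 854) + 992 = 806 + 992 = 1798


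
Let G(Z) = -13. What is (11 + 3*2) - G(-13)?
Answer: 30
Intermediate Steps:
(11 + 3*2) - G(-13) = (11 + 3*2) - 1*(-13) = (11 + 6) + 13 = 17 + 13 = 30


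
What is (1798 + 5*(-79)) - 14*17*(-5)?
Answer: 2593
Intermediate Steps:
(1798 + 5*(-79)) - 14*17*(-5) = (1798 - 395) - 238*(-5) = 1403 - 1*(-1190) = 1403 + 1190 = 2593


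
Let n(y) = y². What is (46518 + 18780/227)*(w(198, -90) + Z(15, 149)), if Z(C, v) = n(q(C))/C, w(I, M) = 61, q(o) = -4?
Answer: 3282819582/1135 ≈ 2.8924e+6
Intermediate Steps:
Z(C, v) = 16/C (Z(C, v) = (-4)²/C = 16/C)
(46518 + 18780/227)*(w(198, -90) + Z(15, 149)) = (46518 + 18780/227)*(61 + 16/15) = (10578366/227)*(931/15) = 3282819582/1135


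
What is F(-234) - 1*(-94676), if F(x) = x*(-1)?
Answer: 94910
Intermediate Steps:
F(x) = -x
F(-234) - 1*(-94676) = -1*(-234) - 1*(-94676) = 234 + 94676 = 94910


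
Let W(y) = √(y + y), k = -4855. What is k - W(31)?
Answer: -4855 - √62 ≈ -4862.9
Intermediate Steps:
W(y) = √2*√y (W(y) = √(2*y) = √2*√y)
k - W(31) = -4855 - √2*√31 = -4855 - √62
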